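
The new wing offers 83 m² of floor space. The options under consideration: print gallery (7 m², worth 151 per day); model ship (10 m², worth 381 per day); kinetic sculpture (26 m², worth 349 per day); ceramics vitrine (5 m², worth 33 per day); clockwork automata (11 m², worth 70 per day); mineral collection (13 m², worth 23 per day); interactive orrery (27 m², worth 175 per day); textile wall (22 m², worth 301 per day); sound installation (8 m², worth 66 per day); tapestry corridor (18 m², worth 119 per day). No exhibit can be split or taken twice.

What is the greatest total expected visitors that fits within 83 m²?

1301

Filling by ratio: print gallery + model ship + kinetic sculpture + ceramics vitrine + textile wall + sound installation for 1281, with 5 m² left unused.
Replace ceramics vitrine and sound installation with tapestry corridor: the trade gains 20 net, giving 1301 at 83 m².
Nothing else within 83 m² beats 1301.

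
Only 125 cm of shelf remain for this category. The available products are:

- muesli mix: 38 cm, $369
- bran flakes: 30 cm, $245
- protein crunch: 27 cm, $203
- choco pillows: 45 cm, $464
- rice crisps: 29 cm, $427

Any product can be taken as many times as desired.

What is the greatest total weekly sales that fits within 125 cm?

Best packing: 4×rice crisps — 116 cm, 1708 total.
That's the maximum — no swap from here does better than 1708.

1708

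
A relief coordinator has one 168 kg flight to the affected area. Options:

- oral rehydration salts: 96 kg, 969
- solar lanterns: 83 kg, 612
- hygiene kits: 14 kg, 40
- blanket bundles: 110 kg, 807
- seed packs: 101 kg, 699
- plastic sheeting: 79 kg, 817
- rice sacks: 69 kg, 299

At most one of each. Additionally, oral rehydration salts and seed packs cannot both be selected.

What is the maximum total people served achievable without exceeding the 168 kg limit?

Taking solar lanterns + plastic sheeting: 162 kg used, 1429 in people served.
Every other selection either busts 168 kg or breaks a pairing rule or fails to beat 1429.

1429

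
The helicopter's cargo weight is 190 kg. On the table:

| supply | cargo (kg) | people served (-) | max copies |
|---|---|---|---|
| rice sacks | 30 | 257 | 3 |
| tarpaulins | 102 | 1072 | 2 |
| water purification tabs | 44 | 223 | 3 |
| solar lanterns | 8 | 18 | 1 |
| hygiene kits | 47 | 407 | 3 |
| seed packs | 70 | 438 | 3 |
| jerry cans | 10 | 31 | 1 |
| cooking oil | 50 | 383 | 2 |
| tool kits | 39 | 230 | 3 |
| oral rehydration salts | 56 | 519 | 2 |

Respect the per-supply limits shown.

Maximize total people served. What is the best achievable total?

Density check — tarpaulins 10.51, oral rehydration salts 9.27, hygiene kits 8.66 are the best per kg.
Rice sacks + tarpaulins + oral rehydration salts uses 188 of the 190 kg and totals 1848.
The spare 2 kg is too small for any remaining supply, and no exchange beats 1848.

1848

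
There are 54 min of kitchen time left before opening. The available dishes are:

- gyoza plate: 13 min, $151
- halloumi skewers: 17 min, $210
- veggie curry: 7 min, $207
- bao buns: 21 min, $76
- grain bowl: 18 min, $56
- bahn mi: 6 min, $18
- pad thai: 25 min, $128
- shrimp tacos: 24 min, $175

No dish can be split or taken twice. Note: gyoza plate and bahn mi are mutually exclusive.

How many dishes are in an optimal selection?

4

Optimal total is 610.
One optimal bundle: halloumi skewers + veggie curry + bahn mi + shrimp tacos (54 min).
Every optimal selection uses 4 dishes.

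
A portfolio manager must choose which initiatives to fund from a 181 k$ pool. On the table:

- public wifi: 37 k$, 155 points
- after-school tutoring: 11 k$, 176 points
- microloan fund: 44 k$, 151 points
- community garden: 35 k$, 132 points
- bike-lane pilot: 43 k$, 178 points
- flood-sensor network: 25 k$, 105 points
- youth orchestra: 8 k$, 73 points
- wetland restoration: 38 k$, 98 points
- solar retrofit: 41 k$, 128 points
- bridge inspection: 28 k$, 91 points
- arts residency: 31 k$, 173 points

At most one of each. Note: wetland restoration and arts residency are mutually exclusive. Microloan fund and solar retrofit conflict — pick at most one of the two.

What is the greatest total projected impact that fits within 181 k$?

Density check — after-school tutoring 16.00, youth orchestra 9.12, arts residency 5.58 are the best per k$.
Greedy by ratio would take public wifi + after-school tutoring + bike-lane pilot + flood-sensor network + youth orchestra + arts residency: 155 k$ used, total 860.
Dropping public wifi frees 37 k$; slotting in community garden + bridge inspection (63 k$) lifts the total to 928 at 181 k$.
Every other selection either busts 181 k$ or breaks a pairing rule or fails to beat 928.

928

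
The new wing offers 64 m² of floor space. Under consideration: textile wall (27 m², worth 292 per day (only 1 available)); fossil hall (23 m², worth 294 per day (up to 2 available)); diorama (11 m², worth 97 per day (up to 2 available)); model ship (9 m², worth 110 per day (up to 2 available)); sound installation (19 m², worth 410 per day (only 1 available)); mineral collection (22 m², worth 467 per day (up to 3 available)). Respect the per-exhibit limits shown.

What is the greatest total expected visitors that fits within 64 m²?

1344

Taking sound installation + 2×mineral collection: 63 m² used, 1344 in expected visitors.
Nothing else within 64 m² beats 1344.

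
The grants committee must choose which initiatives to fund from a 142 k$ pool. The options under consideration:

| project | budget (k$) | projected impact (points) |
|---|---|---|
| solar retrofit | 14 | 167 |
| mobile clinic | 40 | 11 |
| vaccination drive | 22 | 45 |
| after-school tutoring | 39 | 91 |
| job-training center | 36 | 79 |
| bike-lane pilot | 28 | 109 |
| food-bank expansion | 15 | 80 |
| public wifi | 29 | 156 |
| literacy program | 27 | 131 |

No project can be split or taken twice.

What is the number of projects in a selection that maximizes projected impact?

6

Optimal total is 688.
One optimal bundle: solar retrofit + vaccination drive + bike-lane pilot + food-bank expansion + public wifi + literacy program (135 k$).
Every optimal selection uses 6 projects.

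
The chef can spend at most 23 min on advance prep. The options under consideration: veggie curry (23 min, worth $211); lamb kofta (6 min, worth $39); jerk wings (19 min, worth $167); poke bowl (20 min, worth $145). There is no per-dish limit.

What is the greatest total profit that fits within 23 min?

211

Best packing: veggie curry — 23 min, 211 total.
Nothing else within 23 min beats 211.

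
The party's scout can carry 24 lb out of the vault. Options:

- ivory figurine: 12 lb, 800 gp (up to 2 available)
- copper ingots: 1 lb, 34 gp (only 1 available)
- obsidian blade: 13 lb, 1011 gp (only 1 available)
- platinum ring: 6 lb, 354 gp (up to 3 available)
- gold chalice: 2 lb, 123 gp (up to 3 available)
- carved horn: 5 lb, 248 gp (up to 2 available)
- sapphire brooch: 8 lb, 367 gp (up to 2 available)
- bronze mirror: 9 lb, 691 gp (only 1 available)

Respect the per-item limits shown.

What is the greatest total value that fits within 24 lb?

Taking obsidian blade + gold chalice + bronze mirror: 24 lb used, 1825 in value.

1825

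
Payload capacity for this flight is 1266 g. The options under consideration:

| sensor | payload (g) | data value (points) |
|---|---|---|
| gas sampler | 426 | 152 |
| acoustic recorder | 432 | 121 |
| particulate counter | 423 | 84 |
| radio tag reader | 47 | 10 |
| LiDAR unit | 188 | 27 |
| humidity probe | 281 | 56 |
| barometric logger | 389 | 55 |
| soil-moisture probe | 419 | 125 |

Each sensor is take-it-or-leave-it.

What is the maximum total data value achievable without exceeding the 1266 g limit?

343

Gas sampler + radio tag reader + humidity probe + soil-moisture probe uses 1173 of the 1266 g and totals 343.
Nothing else within 1266 g beats 343.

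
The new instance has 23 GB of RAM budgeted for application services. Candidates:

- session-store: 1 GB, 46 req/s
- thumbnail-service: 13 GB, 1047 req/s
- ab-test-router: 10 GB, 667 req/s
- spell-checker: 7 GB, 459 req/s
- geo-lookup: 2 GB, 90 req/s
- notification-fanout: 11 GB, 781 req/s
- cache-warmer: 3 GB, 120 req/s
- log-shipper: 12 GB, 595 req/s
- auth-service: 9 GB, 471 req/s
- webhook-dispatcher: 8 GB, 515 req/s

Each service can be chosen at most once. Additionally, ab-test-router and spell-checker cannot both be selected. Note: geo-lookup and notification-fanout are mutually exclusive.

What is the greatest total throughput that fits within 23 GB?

1714

Taking thumbnail-service + ab-test-router: 23 GB used, 1714 in throughput.
That's the maximum — no feasible swap from here does better than 1714.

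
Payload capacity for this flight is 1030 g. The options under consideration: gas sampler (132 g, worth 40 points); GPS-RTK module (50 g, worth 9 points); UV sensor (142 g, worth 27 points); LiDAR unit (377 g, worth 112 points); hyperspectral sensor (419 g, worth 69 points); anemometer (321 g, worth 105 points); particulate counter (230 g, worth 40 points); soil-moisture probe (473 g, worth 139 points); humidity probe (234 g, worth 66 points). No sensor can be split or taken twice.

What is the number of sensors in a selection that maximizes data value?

Optimal total is 310.
One optimal bundle: anemometer + soil-moisture probe + humidity probe (1028 g).
All optima have 3 sensors.

3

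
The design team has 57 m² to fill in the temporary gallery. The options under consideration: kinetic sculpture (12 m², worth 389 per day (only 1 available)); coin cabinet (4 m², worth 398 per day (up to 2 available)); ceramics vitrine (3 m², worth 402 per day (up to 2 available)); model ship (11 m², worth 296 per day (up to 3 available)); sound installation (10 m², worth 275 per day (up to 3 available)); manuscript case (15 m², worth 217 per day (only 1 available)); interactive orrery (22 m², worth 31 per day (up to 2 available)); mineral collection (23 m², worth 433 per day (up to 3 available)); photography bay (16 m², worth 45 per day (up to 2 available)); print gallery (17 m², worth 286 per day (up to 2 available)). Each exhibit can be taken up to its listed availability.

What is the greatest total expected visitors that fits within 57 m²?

2835

By expected visitors per m²: ceramics vitrine 134.00, coin cabinet 99.50, kinetic sculpture 32.42, sound installation 27.50 lead.
A density-first pass picks kinetic sculpture + 2×coin cabinet + 2×ceramics vitrine + 3×sound installation — 2814 at 56 m².
Dropping sound installation frees 10 m²; slotting in model ship (11 m²) lifts the total to 2835 at 57 m².
That's the maximum — no swap from here does better than 2835.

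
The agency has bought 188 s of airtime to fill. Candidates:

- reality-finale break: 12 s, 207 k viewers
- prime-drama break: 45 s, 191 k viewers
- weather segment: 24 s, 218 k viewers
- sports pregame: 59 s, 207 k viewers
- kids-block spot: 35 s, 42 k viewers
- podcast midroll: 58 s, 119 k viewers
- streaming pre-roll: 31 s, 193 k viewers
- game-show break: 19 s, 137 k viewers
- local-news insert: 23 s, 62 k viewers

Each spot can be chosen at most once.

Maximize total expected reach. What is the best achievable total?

1024

Greedy by ratio would take reality-finale break + prime-drama break + weather segment + streaming pre-roll + game-show break + local-news insert: 154 s used, total 1008.
Replace prime-drama break with sports pregame: the trade gains 16 net, giving 1024 at 168 s.
Runner-up reality-finale break + prime-drama break + weather segment + sports pregame + game-show break + local-news insert tops out at 1022.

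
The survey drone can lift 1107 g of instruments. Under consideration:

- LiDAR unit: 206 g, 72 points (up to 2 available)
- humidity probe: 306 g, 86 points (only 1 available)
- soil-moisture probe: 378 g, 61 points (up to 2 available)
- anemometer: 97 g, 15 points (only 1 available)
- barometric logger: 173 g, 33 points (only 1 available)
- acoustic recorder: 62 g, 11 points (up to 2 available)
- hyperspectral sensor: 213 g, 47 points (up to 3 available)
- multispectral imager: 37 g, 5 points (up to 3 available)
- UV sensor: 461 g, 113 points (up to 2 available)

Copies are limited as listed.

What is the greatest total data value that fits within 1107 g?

2×LiDAR unit + humidity probe + barometric logger + hyperspectral sensor uses 1104 of the 1107 g and totals 310.

310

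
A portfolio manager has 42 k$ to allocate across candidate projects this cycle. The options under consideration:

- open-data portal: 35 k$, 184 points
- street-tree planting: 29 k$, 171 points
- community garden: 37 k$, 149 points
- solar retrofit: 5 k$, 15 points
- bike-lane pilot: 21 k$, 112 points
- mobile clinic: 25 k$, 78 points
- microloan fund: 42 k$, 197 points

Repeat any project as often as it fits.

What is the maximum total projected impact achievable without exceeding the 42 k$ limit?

224

The ratio heuristic lands on street-tree planting + 2×solar retrofit (201) but leaves 3 k$ idle.
The 39 k$ tied up in street-tree planting and 2×solar retrofit is better spent on 2×bike-lane pilot — total rises to 224 (42 k$).
No other feasible combination exceeds 224.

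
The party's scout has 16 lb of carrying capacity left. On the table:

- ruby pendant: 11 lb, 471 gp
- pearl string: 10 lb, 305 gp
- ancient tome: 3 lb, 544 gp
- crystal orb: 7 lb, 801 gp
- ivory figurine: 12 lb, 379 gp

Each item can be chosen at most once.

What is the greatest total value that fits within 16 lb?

1345

The ratio ordering already packs tightly: ancient tome + crystal orb, 10 lb, 1345.
An exhaustive check of the 32 subsets confirms 1345.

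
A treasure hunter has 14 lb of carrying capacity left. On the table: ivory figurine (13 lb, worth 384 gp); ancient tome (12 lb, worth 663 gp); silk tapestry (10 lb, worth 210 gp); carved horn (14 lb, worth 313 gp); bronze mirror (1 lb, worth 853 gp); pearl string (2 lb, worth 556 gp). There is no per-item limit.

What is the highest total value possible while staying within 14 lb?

By value per lb: bronze mirror 853.00, pearl string 278.00, ancient tome 55.25 lead.
Taking 14×bronze mirror: 14 lb used, 11942 in value.

11942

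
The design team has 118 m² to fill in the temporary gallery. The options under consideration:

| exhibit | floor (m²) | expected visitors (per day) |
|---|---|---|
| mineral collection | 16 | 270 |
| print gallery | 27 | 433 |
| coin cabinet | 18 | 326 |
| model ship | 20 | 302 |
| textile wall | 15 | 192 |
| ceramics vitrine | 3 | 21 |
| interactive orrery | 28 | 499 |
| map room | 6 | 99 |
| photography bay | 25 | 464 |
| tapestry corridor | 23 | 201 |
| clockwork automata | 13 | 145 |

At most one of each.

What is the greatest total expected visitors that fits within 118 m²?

Density check — photography bay 18.56, coin cabinet 18.11, interactive orrery 17.82, mineral collection 16.88 are the best per m².
Taking the top-ratio exhibits first gives mineral collection + coin cabinet + model ship + ceramics vitrine + interactive orrery + map room + photography bay for 1981 (116 m²).
The 25 m² tied up in mineral collection and ceramics vitrine and map room is better spent on print gallery — total rises to 2024 (118 m²).
That's the maximum — no swap from here does better than 2024.

2024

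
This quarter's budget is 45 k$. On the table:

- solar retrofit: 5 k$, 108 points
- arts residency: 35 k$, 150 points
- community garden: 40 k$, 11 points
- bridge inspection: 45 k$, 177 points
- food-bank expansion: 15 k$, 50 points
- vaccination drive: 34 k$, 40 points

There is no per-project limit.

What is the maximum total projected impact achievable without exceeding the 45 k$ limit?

Best packing: 9×solar retrofit — 45 k$, 972 total.

972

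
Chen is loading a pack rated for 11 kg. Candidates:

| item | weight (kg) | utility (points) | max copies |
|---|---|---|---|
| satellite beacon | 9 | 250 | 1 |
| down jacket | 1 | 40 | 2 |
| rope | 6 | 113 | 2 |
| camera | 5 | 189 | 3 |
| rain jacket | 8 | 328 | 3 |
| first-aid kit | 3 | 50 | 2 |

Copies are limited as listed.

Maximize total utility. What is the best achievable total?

By utility per kg: rain jacket 41.00, down jacket 40.00, camera 37.80 lead.
The ratio heuristic lands on 2×down jacket + rain jacket (408) but leaves 1 kg idle.
Replace down jacket and rain jacket with 2×camera: the trade gains 10 net, giving 418 at 11 kg.
No other feasible combination exceeds 418.

418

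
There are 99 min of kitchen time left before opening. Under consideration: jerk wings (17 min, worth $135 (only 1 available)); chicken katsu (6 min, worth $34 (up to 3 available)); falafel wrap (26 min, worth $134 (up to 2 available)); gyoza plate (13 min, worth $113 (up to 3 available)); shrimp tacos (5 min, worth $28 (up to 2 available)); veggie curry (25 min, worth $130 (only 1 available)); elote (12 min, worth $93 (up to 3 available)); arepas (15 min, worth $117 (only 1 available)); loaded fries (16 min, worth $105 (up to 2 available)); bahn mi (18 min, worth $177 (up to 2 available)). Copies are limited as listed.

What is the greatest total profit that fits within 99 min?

The ratio heuristic lands on jerk wings + chicken katsu + 3×gyoza plate + 2×bahn mi (862) but leaves 1 min idle.
Dropping jerk wings and chicken katsu frees 23 min; slotting in 2×elote (24 min) lifts the total to 879 at 99 min.

879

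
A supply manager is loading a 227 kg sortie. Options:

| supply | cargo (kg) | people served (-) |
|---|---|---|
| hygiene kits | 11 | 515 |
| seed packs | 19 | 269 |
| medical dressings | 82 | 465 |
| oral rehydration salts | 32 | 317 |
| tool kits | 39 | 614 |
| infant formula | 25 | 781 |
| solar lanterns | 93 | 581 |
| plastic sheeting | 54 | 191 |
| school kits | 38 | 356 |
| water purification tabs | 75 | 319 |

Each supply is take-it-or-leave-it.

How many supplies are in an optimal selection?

6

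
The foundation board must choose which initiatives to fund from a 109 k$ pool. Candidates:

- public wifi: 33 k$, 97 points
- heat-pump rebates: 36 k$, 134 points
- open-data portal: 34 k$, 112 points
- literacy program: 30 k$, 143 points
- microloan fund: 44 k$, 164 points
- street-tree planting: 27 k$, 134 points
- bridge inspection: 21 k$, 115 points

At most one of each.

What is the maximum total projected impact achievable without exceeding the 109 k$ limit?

Ranking by ratio (projected impact/k$): bridge inspection 5.48, street-tree planting 4.96, literacy program 4.77.
A density-first pass picks literacy program + street-tree planting + bridge inspection — 392 at 78 k$.
Dropping bridge inspection frees 21 k$; slotting in microloan fund (44 k$) lifts the total to 441 at 101 k$.
Next best is heat-pump rebates + microloan fund + street-tree planting at 432 (107 k$) — short by 9.

441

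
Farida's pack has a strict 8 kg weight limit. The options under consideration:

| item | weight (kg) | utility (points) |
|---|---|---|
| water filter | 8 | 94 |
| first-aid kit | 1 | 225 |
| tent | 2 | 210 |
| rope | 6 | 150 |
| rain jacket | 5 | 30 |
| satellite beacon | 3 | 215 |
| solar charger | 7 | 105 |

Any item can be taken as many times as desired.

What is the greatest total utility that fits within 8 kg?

1800

The ratio ordering already packs tightly: 8×first-aid kit, 8 kg, 1800.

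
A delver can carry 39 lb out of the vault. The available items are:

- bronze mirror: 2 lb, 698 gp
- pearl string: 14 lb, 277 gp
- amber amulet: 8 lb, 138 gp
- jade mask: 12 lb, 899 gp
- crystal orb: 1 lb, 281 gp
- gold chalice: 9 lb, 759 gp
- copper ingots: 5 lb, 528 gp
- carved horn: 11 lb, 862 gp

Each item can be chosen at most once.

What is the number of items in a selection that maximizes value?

5

Best achievable value is 3746.
For example bronze mirror + jade mask + gold chalice + copper ingots + carved horn achieves it, using 39 lb.
Any selection reaching 3746 contains exactly 5 items.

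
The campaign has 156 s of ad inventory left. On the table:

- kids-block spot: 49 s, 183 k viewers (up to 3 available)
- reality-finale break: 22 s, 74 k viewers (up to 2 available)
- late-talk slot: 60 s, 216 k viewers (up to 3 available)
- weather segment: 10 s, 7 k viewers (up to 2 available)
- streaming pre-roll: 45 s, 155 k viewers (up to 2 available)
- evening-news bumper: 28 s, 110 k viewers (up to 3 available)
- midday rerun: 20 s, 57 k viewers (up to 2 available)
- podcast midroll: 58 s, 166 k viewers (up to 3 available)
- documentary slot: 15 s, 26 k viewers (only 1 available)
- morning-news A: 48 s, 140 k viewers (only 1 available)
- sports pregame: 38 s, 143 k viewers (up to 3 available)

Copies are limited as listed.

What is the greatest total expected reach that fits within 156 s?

587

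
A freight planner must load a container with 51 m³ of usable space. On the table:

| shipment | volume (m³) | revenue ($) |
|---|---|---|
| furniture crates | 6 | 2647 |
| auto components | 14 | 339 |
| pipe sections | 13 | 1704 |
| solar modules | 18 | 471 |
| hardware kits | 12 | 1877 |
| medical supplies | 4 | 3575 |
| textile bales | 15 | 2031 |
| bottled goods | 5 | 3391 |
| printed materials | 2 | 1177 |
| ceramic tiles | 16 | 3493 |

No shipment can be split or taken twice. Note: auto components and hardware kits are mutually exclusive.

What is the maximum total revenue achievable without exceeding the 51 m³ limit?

Taking the top-ratio shipments first gives furniture crates + hardware kits + medical supplies + bottled goods + printed materials + ceramic tiles for 16160 (45 m³).
Replace hardware kits with textile bales: the trade gains 154 net, giving 16314 at 48 m³.
An exhaustive check of the 1024 subsets confirms 16314.

16314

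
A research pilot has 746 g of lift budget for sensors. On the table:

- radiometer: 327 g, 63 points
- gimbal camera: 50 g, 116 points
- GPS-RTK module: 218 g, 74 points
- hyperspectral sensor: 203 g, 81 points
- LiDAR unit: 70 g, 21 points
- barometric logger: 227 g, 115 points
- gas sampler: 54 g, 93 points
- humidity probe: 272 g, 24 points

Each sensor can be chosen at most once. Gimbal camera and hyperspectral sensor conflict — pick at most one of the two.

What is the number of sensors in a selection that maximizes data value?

The maximum data value within 746 g is 419.
gimbal camera + GPS-RTK module + LiDAR unit + barometric logger + gas sampler hits 419 at 619 g.
All optima have 5 sensors.

5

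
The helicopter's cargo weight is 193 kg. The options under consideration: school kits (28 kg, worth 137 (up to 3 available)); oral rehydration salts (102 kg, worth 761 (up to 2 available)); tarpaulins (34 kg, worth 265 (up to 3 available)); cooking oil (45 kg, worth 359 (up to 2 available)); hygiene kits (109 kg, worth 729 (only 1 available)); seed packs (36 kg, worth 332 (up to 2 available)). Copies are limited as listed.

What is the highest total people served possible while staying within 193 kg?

Filling by ratio: school kits + 2×cooking oil + 2×seed packs for 1519, with 3 kg left unused.
Dropping school kits and cooking oil frees 73 kg; slotting in 2×tarpaulins (68 kg) lifts the total to 1553 at 185 kg.
The spare 8 kg is too small for any remaining supply, and no exchange beats 1553.

1553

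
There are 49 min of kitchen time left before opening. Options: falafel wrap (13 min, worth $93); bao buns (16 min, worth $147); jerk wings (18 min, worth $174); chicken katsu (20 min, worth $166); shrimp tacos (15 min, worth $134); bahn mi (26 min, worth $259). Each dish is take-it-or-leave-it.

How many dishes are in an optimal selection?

3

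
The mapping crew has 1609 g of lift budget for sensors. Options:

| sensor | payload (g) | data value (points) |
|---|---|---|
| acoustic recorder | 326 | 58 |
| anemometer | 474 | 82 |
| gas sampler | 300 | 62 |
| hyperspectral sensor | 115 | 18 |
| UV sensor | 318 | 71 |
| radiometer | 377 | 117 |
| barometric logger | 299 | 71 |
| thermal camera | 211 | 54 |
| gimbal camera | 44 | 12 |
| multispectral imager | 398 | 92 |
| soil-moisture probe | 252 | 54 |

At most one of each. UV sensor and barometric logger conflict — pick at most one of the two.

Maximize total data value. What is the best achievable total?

400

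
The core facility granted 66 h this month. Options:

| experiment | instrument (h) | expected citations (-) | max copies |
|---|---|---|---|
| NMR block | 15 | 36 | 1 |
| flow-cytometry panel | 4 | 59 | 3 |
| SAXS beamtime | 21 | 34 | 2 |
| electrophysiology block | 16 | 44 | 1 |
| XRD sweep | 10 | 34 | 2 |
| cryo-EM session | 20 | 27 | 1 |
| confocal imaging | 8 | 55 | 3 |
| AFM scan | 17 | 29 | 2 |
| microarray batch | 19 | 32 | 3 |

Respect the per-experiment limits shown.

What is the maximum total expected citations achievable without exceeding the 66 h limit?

420

Density check — flow-cytometry panel 14.75, confocal imaging 6.88, XRD sweep 3.40, electrophysiology block 2.75 are the best per h.
The ratio heuristic lands on 3×flow-cytometry panel + 2×XRD sweep + 3×confocal imaging (410) but leaves 10 h idle.
The 10 h tied up in XRD sweep is better spent on electrophysiology block — total rises to 420 (62 h).
No other feasible combination exceeds 420.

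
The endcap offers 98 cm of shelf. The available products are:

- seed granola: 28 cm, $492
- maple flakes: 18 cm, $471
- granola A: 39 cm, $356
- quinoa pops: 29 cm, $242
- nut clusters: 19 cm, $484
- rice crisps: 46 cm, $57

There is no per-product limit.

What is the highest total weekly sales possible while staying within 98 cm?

2420

Filling by ratio: 5×maple flakes for 2355, with 8 cm left unused.
The 90 cm tied up in 5×maple flakes is better spent on 5×nut clusters — total rises to 2420 (95 cm).
Every other selection either busts 98 cm or fails to beat 2420.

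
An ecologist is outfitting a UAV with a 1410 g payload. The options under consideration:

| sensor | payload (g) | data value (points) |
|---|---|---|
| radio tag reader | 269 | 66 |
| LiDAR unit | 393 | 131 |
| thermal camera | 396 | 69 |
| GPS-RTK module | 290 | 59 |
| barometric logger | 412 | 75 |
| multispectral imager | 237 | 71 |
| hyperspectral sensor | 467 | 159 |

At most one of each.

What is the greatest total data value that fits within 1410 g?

Taking radio tag reader + LiDAR unit + multispectral imager + hyperspectral sensor: 1366 g used, 427 in data value.
Every other selection either busts 1410 g or fails to beat 427.

427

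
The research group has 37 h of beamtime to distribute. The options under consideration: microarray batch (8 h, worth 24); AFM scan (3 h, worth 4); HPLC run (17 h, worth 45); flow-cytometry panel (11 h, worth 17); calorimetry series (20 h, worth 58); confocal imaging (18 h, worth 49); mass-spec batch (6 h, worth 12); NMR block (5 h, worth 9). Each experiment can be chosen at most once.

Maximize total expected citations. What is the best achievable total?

103

A density-first pass picks microarray batch + AFM scan + calorimetry series + mass-spec batch — 98 at 37 h.
Dropping microarray batch and AFM scan and mass-spec batch frees 17 h; slotting in HPLC run (17 h) lifts the total to 103 at 37 h.
Next best is microarray batch + AFM scan + calorimetry series + mass-spec batch at 98 (37 h) — short by 5.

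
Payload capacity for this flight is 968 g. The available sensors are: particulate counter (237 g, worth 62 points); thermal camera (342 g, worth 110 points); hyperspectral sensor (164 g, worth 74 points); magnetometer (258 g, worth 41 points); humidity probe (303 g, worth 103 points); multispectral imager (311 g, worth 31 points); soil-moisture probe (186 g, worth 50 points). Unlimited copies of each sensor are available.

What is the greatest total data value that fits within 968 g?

Taking the top-ratio sensors first gives 5×hyperspectral sensor for 370 (820 g).
Dropping hyperspectral sensor frees 164 g; slotting in humidity probe (303 g) lifts the total to 399 at 959 g.
The spare 9 g is too small for any remaining sensor, and no exchange beats 399.

399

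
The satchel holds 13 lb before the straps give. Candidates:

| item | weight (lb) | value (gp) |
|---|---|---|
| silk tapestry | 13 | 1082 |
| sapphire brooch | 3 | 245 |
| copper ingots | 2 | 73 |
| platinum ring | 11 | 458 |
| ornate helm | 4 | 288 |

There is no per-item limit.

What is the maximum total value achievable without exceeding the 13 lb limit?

1082

Taking silk tapestry: 13 lb used, 1082 in value.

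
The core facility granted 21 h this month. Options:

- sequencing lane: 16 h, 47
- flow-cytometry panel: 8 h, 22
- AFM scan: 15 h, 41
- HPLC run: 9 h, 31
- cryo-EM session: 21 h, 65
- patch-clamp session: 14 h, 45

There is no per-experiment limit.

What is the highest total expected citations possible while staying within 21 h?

65

Greedy by ratio would take 2×HPLC run: 18 h used, total 62.
Dropping 2×HPLC run frees 18 h; slotting in cryo-EM session (21 h) lifts the total to 65 at 21 h.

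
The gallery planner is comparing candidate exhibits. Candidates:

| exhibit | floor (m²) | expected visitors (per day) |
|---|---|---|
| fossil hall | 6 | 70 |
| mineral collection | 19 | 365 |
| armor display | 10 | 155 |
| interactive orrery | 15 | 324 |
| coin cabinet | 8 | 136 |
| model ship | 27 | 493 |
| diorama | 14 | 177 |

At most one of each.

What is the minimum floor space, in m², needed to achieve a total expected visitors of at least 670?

34

Minimise m² subject to total expected visitors ≥ 670.
mineral collection + interactive orrery: 689 expected visitors at 34 m².
No combination under 34 m² hits 670.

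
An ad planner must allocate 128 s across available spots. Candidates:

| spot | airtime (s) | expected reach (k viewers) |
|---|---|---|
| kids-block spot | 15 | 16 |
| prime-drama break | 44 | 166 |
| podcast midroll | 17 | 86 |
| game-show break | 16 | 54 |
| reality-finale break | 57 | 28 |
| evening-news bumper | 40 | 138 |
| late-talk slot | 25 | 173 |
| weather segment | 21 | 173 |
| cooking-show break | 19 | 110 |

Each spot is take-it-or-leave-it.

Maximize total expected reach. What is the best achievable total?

By expected reach per s: weather segment 8.24, late-talk slot 6.92, cooking-show break 5.79 lead.
The ratio ordering already packs tightly: prime-drama break + podcast midroll + late-talk slot + weather segment + cooking-show break, 126 s, 708.
Runner-up podcast midroll + evening-news bumper + late-talk slot + weather segment + cooking-show break tops out at 680.

708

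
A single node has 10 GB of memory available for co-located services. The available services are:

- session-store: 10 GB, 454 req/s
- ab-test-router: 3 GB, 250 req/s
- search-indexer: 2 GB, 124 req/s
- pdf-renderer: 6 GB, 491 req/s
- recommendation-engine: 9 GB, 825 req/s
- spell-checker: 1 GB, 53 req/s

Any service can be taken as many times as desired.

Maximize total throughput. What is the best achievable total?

By throughput per GB: recommendation-engine 91.67, ab-test-router 83.33, pdf-renderer 81.83, search-indexer 62.00 lead.
Taking recommendation-engine + spell-checker: 10 GB used, 878 in throughput.
Every other selection either busts 10 GB or fails to beat 878.

878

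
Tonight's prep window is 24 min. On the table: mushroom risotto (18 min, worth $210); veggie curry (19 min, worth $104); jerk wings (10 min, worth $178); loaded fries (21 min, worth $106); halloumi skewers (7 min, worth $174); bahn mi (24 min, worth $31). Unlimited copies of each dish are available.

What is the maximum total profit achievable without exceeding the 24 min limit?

526

Greedy by ratio would take 3×halloumi skewers: 21 min used, total 522.
Dropping halloumi skewers frees 7 min; slotting in jerk wings (10 min) lifts the total to 526 at 24 min.
No other feasible combination exceeds 526.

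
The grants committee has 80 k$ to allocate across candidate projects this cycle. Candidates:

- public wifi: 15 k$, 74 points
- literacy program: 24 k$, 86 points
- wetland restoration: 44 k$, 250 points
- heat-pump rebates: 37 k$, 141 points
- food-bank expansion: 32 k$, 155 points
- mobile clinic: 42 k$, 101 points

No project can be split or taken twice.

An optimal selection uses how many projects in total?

Optimal total is 405.
For example wetland restoration + food-bank expansion achieves it, using 76 k$.
Every optimal selection uses 2 projects.

2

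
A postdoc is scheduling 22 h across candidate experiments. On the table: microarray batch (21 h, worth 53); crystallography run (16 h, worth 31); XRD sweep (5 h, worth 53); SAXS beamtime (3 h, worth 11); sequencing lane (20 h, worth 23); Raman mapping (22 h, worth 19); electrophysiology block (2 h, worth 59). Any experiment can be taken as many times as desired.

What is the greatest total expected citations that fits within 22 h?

649

Taking 11×electrophysiology block: 22 h used, 649 in expected citations.
Every other selection either busts 22 h or fails to beat 649.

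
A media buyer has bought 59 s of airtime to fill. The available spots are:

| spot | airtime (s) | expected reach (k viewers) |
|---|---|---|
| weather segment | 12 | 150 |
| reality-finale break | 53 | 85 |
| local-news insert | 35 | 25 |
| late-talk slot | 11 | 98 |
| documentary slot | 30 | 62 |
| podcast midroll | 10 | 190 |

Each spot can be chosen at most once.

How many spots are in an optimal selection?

Best achievable expected reach is 438.
weather segment + late-talk slot + podcast midroll hits 438 at 33 s.
Every optimal selection uses 3 spots.

3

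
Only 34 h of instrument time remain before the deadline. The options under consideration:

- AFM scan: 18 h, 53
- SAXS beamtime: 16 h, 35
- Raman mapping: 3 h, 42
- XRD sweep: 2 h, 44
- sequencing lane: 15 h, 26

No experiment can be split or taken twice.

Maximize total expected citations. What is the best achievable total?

By expected citations per h: XRD sweep 22.00, Raman mapping 14.00, AFM scan 2.94, SAXS beamtime 2.19 lead.
Taking AFM scan + Raman mapping + XRD sweep: 23 h used, 139 in expected citations.
The closest alternative, SAXS beamtime + Raman mapping + XRD sweep, reaches only 121.

139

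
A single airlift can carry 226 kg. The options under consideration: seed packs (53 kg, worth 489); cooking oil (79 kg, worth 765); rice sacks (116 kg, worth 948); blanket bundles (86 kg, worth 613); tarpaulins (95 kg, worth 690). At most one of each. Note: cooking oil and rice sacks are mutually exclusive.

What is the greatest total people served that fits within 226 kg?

1867

Best packing: seed packs + cooking oil + blanket bundles — 218 kg, 1867 total.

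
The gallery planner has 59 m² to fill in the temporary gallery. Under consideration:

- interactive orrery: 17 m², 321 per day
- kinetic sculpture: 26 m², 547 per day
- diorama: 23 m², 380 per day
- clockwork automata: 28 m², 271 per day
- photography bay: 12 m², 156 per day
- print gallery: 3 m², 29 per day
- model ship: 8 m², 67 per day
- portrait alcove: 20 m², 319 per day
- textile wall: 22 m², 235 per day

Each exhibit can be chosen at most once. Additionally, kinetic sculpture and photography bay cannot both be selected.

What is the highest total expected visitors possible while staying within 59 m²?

994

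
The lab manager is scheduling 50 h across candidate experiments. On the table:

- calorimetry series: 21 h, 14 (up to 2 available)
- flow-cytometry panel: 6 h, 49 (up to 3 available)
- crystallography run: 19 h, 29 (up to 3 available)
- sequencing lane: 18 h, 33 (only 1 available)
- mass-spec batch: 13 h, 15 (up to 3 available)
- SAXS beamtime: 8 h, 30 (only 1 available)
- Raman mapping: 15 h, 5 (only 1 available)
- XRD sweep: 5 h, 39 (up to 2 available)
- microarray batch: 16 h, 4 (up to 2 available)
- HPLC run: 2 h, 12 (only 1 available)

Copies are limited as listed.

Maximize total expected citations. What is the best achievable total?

Greedy by ratio would take 3×flow-cytometry panel + SAXS beamtime + 2×XRD sweep + HPLC run: 38 h used, total 267.
Replace SAXS beamtime with sequencing lane: the trade gains 3 net, giving 270 at 48 h.
Every other selection either busts 50 h or exceeds an availability limit or fails to beat 270.

270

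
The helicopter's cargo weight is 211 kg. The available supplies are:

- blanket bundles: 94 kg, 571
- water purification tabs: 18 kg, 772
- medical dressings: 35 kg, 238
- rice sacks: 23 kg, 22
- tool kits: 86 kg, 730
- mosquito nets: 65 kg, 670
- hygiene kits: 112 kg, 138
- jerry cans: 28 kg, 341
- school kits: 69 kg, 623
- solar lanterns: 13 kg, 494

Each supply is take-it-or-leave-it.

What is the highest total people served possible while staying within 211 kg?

Ranking by ratio (people served/kg): water purification tabs 42.89, solar lanterns 38.00, jerry cans 12.18.
Filling by ratio: water purification tabs + mosquito nets + jerry cans + school kits + solar lanterns for 2900, with 18 kg left unused.
Replace school kits with tool kits: the trade gains 107 net, giving 3007 at 210 kg.
Every other selection either busts 211 kg or fails to beat 3007.

3007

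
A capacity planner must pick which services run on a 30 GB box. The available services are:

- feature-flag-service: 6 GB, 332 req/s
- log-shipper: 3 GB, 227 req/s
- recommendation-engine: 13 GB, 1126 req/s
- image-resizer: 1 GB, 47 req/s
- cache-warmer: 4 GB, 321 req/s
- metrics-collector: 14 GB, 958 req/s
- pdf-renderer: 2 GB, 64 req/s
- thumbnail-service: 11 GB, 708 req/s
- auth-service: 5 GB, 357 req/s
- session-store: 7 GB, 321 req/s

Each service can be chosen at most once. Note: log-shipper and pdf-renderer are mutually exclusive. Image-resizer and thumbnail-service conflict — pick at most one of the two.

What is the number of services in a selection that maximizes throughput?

Best achievable throughput is 2311.
One optimal bundle: log-shipper + recommendation-engine + metrics-collector (30 GB).
All optima have 3 services.

3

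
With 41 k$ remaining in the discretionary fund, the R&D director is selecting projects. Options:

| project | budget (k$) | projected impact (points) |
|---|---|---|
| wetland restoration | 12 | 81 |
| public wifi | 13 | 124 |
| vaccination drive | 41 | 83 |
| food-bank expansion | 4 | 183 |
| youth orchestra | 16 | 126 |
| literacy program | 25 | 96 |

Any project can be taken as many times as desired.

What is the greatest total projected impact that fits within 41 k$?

1830

The ratio ordering already packs tightly: 10×food-bank expansion, 40 k$, 1830.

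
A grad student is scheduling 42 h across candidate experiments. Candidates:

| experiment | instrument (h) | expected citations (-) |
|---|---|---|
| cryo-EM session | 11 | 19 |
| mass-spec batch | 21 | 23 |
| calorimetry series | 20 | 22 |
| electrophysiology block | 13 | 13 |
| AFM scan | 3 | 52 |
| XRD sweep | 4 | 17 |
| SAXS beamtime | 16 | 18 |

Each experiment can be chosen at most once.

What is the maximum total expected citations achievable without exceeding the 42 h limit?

111

A density-first pass picks cryo-EM session + AFM scan + XRD sweep + SAXS beamtime — 106 at 34 h.
The 16 h tied up in SAXS beamtime is better spent on mass-spec batch — total rises to 111 (39 h).
Next best is cryo-EM session + calorimetry series + AFM scan + XRD sweep at 110 (38 h) — short by 1.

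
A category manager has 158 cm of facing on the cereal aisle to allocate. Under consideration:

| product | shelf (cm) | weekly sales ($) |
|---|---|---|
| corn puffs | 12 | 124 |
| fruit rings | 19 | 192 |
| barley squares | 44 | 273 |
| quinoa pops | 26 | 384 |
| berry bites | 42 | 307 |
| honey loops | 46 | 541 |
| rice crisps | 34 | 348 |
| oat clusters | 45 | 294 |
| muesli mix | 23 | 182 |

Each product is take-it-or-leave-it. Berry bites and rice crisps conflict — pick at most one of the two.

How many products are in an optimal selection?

5

The maximum weekly sales within 158 cm is 1647.
fruit rings + quinoa pops + honey loops + rice crisps + muesli mix hits 1647 at 148 cm.
Every optimal selection uses 5 products.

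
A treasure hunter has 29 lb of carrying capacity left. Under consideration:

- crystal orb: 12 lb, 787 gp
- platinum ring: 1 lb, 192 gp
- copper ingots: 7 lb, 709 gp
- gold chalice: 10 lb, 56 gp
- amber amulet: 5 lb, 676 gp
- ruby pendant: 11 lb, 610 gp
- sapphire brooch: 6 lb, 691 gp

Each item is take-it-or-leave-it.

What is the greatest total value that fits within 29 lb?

2686

By value per lb: platinum ring 192.00, amber amulet 135.20, sapphire brooch 115.17, copper ingots 101.29 lead.
A density-first pass picks platinum ring + copper ingots + gold chalice + amber amulet + sapphire brooch — 2324 at 29 lb.
Dropping platinum ring and gold chalice frees 11 lb; slotting in ruby pendant (11 lb) lifts the total to 2686 at 29 lb.
The closest alternative, crystal orb + platinum ring + copper ingots + sapphire brooch, reaches only 2379.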